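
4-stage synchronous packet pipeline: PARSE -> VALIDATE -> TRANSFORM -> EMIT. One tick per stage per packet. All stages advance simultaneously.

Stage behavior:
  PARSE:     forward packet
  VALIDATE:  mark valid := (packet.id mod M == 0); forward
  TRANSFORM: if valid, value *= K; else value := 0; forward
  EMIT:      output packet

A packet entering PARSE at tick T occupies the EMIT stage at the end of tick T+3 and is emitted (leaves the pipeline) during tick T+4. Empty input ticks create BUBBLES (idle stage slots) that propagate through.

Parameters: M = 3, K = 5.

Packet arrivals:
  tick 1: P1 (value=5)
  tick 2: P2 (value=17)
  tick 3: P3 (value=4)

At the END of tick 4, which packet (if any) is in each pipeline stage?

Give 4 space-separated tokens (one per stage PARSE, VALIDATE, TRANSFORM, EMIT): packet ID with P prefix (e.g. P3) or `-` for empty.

Answer: - P3 P2 P1

Derivation:
Tick 1: [PARSE:P1(v=5,ok=F), VALIDATE:-, TRANSFORM:-, EMIT:-] out:-; in:P1
Tick 2: [PARSE:P2(v=17,ok=F), VALIDATE:P1(v=5,ok=F), TRANSFORM:-, EMIT:-] out:-; in:P2
Tick 3: [PARSE:P3(v=4,ok=F), VALIDATE:P2(v=17,ok=F), TRANSFORM:P1(v=0,ok=F), EMIT:-] out:-; in:P3
Tick 4: [PARSE:-, VALIDATE:P3(v=4,ok=T), TRANSFORM:P2(v=0,ok=F), EMIT:P1(v=0,ok=F)] out:-; in:-
At end of tick 4: ['-', 'P3', 'P2', 'P1']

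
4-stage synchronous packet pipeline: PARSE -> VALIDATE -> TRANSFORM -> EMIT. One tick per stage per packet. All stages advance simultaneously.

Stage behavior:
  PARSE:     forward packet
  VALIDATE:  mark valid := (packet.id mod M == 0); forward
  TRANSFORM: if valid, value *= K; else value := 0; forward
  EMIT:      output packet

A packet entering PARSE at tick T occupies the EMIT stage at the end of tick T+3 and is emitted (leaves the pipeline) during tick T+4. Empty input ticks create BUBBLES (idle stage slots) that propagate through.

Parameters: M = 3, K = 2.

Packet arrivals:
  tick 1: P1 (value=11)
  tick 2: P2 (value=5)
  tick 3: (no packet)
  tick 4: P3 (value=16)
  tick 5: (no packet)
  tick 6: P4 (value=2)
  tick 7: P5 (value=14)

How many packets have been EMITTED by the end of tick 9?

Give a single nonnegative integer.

Tick 1: [PARSE:P1(v=11,ok=F), VALIDATE:-, TRANSFORM:-, EMIT:-] out:-; in:P1
Tick 2: [PARSE:P2(v=5,ok=F), VALIDATE:P1(v=11,ok=F), TRANSFORM:-, EMIT:-] out:-; in:P2
Tick 3: [PARSE:-, VALIDATE:P2(v=5,ok=F), TRANSFORM:P1(v=0,ok=F), EMIT:-] out:-; in:-
Tick 4: [PARSE:P3(v=16,ok=F), VALIDATE:-, TRANSFORM:P2(v=0,ok=F), EMIT:P1(v=0,ok=F)] out:-; in:P3
Tick 5: [PARSE:-, VALIDATE:P3(v=16,ok=T), TRANSFORM:-, EMIT:P2(v=0,ok=F)] out:P1(v=0); in:-
Tick 6: [PARSE:P4(v=2,ok=F), VALIDATE:-, TRANSFORM:P3(v=32,ok=T), EMIT:-] out:P2(v=0); in:P4
Tick 7: [PARSE:P5(v=14,ok=F), VALIDATE:P4(v=2,ok=F), TRANSFORM:-, EMIT:P3(v=32,ok=T)] out:-; in:P5
Tick 8: [PARSE:-, VALIDATE:P5(v=14,ok=F), TRANSFORM:P4(v=0,ok=F), EMIT:-] out:P3(v=32); in:-
Tick 9: [PARSE:-, VALIDATE:-, TRANSFORM:P5(v=0,ok=F), EMIT:P4(v=0,ok=F)] out:-; in:-
Emitted by tick 9: ['P1', 'P2', 'P3']

Answer: 3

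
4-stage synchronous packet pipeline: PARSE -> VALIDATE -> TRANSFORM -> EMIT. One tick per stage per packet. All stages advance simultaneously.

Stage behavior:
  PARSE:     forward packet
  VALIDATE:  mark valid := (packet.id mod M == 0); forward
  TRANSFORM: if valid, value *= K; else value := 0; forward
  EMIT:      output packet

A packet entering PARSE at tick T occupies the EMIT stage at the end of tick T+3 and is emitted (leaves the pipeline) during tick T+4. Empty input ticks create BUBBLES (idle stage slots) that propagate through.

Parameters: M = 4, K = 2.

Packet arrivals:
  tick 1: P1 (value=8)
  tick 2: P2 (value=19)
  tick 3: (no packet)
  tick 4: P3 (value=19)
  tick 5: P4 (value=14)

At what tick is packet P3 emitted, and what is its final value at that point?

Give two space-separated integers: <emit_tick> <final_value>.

Answer: 8 0

Derivation:
Tick 1: [PARSE:P1(v=8,ok=F), VALIDATE:-, TRANSFORM:-, EMIT:-] out:-; in:P1
Tick 2: [PARSE:P2(v=19,ok=F), VALIDATE:P1(v=8,ok=F), TRANSFORM:-, EMIT:-] out:-; in:P2
Tick 3: [PARSE:-, VALIDATE:P2(v=19,ok=F), TRANSFORM:P1(v=0,ok=F), EMIT:-] out:-; in:-
Tick 4: [PARSE:P3(v=19,ok=F), VALIDATE:-, TRANSFORM:P2(v=0,ok=F), EMIT:P1(v=0,ok=F)] out:-; in:P3
Tick 5: [PARSE:P4(v=14,ok=F), VALIDATE:P3(v=19,ok=F), TRANSFORM:-, EMIT:P2(v=0,ok=F)] out:P1(v=0); in:P4
Tick 6: [PARSE:-, VALIDATE:P4(v=14,ok=T), TRANSFORM:P3(v=0,ok=F), EMIT:-] out:P2(v=0); in:-
Tick 7: [PARSE:-, VALIDATE:-, TRANSFORM:P4(v=28,ok=T), EMIT:P3(v=0,ok=F)] out:-; in:-
Tick 8: [PARSE:-, VALIDATE:-, TRANSFORM:-, EMIT:P4(v=28,ok=T)] out:P3(v=0); in:-
Tick 9: [PARSE:-, VALIDATE:-, TRANSFORM:-, EMIT:-] out:P4(v=28); in:-
P3: arrives tick 4, valid=False (id=3, id%4=3), emit tick 8, final value 0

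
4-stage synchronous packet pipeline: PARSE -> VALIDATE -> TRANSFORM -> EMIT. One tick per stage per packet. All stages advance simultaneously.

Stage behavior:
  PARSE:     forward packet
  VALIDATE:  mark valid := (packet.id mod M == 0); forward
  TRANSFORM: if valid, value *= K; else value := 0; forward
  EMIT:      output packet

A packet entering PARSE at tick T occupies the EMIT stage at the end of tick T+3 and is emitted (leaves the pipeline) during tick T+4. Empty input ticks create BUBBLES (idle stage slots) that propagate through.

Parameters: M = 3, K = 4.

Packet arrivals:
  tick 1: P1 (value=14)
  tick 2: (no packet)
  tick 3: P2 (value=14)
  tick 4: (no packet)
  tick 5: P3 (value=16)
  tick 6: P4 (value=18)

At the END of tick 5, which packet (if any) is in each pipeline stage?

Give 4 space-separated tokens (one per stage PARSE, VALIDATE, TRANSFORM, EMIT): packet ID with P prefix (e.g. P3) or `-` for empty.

Tick 1: [PARSE:P1(v=14,ok=F), VALIDATE:-, TRANSFORM:-, EMIT:-] out:-; in:P1
Tick 2: [PARSE:-, VALIDATE:P1(v=14,ok=F), TRANSFORM:-, EMIT:-] out:-; in:-
Tick 3: [PARSE:P2(v=14,ok=F), VALIDATE:-, TRANSFORM:P1(v=0,ok=F), EMIT:-] out:-; in:P2
Tick 4: [PARSE:-, VALIDATE:P2(v=14,ok=F), TRANSFORM:-, EMIT:P1(v=0,ok=F)] out:-; in:-
Tick 5: [PARSE:P3(v=16,ok=F), VALIDATE:-, TRANSFORM:P2(v=0,ok=F), EMIT:-] out:P1(v=0); in:P3
At end of tick 5: ['P3', '-', 'P2', '-']

Answer: P3 - P2 -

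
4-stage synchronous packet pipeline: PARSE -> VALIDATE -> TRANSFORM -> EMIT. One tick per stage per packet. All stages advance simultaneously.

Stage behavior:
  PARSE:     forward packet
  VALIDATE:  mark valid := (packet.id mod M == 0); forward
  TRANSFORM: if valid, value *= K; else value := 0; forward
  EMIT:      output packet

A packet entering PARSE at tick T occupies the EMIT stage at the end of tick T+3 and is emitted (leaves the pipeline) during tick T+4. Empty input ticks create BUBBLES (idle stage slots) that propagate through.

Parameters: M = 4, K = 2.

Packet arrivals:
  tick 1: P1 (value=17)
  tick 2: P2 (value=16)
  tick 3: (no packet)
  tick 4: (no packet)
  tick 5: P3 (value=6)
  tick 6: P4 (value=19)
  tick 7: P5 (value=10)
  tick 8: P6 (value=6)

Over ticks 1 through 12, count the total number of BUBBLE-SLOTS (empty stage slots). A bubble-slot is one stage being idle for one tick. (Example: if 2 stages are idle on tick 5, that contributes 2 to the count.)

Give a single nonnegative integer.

Tick 1: [PARSE:P1(v=17,ok=F), VALIDATE:-, TRANSFORM:-, EMIT:-] out:-; bubbles=3
Tick 2: [PARSE:P2(v=16,ok=F), VALIDATE:P1(v=17,ok=F), TRANSFORM:-, EMIT:-] out:-; bubbles=2
Tick 3: [PARSE:-, VALIDATE:P2(v=16,ok=F), TRANSFORM:P1(v=0,ok=F), EMIT:-] out:-; bubbles=2
Tick 4: [PARSE:-, VALIDATE:-, TRANSFORM:P2(v=0,ok=F), EMIT:P1(v=0,ok=F)] out:-; bubbles=2
Tick 5: [PARSE:P3(v=6,ok=F), VALIDATE:-, TRANSFORM:-, EMIT:P2(v=0,ok=F)] out:P1(v=0); bubbles=2
Tick 6: [PARSE:P4(v=19,ok=F), VALIDATE:P3(v=6,ok=F), TRANSFORM:-, EMIT:-] out:P2(v=0); bubbles=2
Tick 7: [PARSE:P5(v=10,ok=F), VALIDATE:P4(v=19,ok=T), TRANSFORM:P3(v=0,ok=F), EMIT:-] out:-; bubbles=1
Tick 8: [PARSE:P6(v=6,ok=F), VALIDATE:P5(v=10,ok=F), TRANSFORM:P4(v=38,ok=T), EMIT:P3(v=0,ok=F)] out:-; bubbles=0
Tick 9: [PARSE:-, VALIDATE:P6(v=6,ok=F), TRANSFORM:P5(v=0,ok=F), EMIT:P4(v=38,ok=T)] out:P3(v=0); bubbles=1
Tick 10: [PARSE:-, VALIDATE:-, TRANSFORM:P6(v=0,ok=F), EMIT:P5(v=0,ok=F)] out:P4(v=38); bubbles=2
Tick 11: [PARSE:-, VALIDATE:-, TRANSFORM:-, EMIT:P6(v=0,ok=F)] out:P5(v=0); bubbles=3
Tick 12: [PARSE:-, VALIDATE:-, TRANSFORM:-, EMIT:-] out:P6(v=0); bubbles=4
Total bubble-slots: 24

Answer: 24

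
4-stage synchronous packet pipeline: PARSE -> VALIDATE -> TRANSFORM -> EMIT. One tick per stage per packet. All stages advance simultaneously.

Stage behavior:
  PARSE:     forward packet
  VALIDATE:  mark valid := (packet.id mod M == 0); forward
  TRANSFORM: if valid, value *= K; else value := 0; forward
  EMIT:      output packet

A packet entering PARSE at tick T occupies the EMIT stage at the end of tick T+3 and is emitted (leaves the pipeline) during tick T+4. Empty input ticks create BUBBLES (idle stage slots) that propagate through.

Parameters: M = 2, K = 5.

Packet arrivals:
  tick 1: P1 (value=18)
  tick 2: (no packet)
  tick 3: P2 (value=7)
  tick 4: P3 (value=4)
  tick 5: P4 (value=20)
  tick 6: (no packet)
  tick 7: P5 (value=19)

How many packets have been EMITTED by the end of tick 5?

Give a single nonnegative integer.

Tick 1: [PARSE:P1(v=18,ok=F), VALIDATE:-, TRANSFORM:-, EMIT:-] out:-; in:P1
Tick 2: [PARSE:-, VALIDATE:P1(v=18,ok=F), TRANSFORM:-, EMIT:-] out:-; in:-
Tick 3: [PARSE:P2(v=7,ok=F), VALIDATE:-, TRANSFORM:P1(v=0,ok=F), EMIT:-] out:-; in:P2
Tick 4: [PARSE:P3(v=4,ok=F), VALIDATE:P2(v=7,ok=T), TRANSFORM:-, EMIT:P1(v=0,ok=F)] out:-; in:P3
Tick 5: [PARSE:P4(v=20,ok=F), VALIDATE:P3(v=4,ok=F), TRANSFORM:P2(v=35,ok=T), EMIT:-] out:P1(v=0); in:P4
Emitted by tick 5: ['P1']

Answer: 1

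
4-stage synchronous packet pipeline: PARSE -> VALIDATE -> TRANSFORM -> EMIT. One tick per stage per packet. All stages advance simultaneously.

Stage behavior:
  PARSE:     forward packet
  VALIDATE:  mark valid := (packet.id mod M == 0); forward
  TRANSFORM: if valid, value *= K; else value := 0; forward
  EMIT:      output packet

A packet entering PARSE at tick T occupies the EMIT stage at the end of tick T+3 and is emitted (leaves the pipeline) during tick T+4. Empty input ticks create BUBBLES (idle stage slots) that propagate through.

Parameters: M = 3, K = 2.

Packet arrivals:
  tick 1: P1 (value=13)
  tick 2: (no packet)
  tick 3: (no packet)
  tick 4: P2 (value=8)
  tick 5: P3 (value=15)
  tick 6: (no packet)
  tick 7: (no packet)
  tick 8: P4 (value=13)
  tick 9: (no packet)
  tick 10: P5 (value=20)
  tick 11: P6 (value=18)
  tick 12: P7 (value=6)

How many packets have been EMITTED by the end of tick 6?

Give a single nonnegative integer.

Answer: 1

Derivation:
Tick 1: [PARSE:P1(v=13,ok=F), VALIDATE:-, TRANSFORM:-, EMIT:-] out:-; in:P1
Tick 2: [PARSE:-, VALIDATE:P1(v=13,ok=F), TRANSFORM:-, EMIT:-] out:-; in:-
Tick 3: [PARSE:-, VALIDATE:-, TRANSFORM:P1(v=0,ok=F), EMIT:-] out:-; in:-
Tick 4: [PARSE:P2(v=8,ok=F), VALIDATE:-, TRANSFORM:-, EMIT:P1(v=0,ok=F)] out:-; in:P2
Tick 5: [PARSE:P3(v=15,ok=F), VALIDATE:P2(v=8,ok=F), TRANSFORM:-, EMIT:-] out:P1(v=0); in:P3
Tick 6: [PARSE:-, VALIDATE:P3(v=15,ok=T), TRANSFORM:P2(v=0,ok=F), EMIT:-] out:-; in:-
Emitted by tick 6: ['P1']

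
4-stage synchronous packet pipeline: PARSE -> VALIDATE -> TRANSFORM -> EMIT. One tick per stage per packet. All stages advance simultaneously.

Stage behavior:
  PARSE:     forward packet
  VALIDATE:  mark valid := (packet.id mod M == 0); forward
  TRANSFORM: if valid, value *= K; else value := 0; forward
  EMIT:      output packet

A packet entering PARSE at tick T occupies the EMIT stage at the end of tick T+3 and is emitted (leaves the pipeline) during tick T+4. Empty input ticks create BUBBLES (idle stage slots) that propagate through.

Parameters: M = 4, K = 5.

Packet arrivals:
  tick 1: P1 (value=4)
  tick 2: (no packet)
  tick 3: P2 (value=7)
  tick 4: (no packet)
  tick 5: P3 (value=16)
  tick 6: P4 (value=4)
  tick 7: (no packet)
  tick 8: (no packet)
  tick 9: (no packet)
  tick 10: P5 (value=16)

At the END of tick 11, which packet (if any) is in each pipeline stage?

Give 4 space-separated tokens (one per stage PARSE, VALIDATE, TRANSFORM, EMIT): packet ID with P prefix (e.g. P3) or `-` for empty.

Answer: - P5 - -

Derivation:
Tick 1: [PARSE:P1(v=4,ok=F), VALIDATE:-, TRANSFORM:-, EMIT:-] out:-; in:P1
Tick 2: [PARSE:-, VALIDATE:P1(v=4,ok=F), TRANSFORM:-, EMIT:-] out:-; in:-
Tick 3: [PARSE:P2(v=7,ok=F), VALIDATE:-, TRANSFORM:P1(v=0,ok=F), EMIT:-] out:-; in:P2
Tick 4: [PARSE:-, VALIDATE:P2(v=7,ok=F), TRANSFORM:-, EMIT:P1(v=0,ok=F)] out:-; in:-
Tick 5: [PARSE:P3(v=16,ok=F), VALIDATE:-, TRANSFORM:P2(v=0,ok=F), EMIT:-] out:P1(v=0); in:P3
Tick 6: [PARSE:P4(v=4,ok=F), VALIDATE:P3(v=16,ok=F), TRANSFORM:-, EMIT:P2(v=0,ok=F)] out:-; in:P4
Tick 7: [PARSE:-, VALIDATE:P4(v=4,ok=T), TRANSFORM:P3(v=0,ok=F), EMIT:-] out:P2(v=0); in:-
Tick 8: [PARSE:-, VALIDATE:-, TRANSFORM:P4(v=20,ok=T), EMIT:P3(v=0,ok=F)] out:-; in:-
Tick 9: [PARSE:-, VALIDATE:-, TRANSFORM:-, EMIT:P4(v=20,ok=T)] out:P3(v=0); in:-
Tick 10: [PARSE:P5(v=16,ok=F), VALIDATE:-, TRANSFORM:-, EMIT:-] out:P4(v=20); in:P5
Tick 11: [PARSE:-, VALIDATE:P5(v=16,ok=F), TRANSFORM:-, EMIT:-] out:-; in:-
At end of tick 11: ['-', 'P5', '-', '-']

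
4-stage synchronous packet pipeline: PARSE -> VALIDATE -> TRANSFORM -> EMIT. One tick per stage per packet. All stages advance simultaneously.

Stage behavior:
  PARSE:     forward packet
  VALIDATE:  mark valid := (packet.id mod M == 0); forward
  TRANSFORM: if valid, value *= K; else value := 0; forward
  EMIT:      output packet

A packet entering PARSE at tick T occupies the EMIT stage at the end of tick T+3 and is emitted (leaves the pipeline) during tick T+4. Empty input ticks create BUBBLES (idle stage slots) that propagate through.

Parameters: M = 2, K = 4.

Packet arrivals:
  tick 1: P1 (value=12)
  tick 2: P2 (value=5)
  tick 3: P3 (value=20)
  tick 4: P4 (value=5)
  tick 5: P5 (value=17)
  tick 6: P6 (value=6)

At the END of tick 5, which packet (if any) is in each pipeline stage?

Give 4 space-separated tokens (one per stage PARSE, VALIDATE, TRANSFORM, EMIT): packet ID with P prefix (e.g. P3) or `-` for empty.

Tick 1: [PARSE:P1(v=12,ok=F), VALIDATE:-, TRANSFORM:-, EMIT:-] out:-; in:P1
Tick 2: [PARSE:P2(v=5,ok=F), VALIDATE:P1(v=12,ok=F), TRANSFORM:-, EMIT:-] out:-; in:P2
Tick 3: [PARSE:P3(v=20,ok=F), VALIDATE:P2(v=5,ok=T), TRANSFORM:P1(v=0,ok=F), EMIT:-] out:-; in:P3
Tick 4: [PARSE:P4(v=5,ok=F), VALIDATE:P3(v=20,ok=F), TRANSFORM:P2(v=20,ok=T), EMIT:P1(v=0,ok=F)] out:-; in:P4
Tick 5: [PARSE:P5(v=17,ok=F), VALIDATE:P4(v=5,ok=T), TRANSFORM:P3(v=0,ok=F), EMIT:P2(v=20,ok=T)] out:P1(v=0); in:P5
At end of tick 5: ['P5', 'P4', 'P3', 'P2']

Answer: P5 P4 P3 P2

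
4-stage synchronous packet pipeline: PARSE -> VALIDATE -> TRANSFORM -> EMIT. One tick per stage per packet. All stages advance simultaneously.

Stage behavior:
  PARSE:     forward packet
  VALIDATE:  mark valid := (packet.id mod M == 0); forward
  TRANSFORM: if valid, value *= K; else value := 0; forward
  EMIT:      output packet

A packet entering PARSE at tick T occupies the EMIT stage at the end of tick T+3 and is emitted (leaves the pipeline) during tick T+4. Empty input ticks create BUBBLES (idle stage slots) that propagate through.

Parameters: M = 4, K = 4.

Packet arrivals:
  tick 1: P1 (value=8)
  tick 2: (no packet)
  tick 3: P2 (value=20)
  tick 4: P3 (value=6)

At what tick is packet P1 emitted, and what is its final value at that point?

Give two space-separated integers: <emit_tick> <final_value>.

Answer: 5 0

Derivation:
Tick 1: [PARSE:P1(v=8,ok=F), VALIDATE:-, TRANSFORM:-, EMIT:-] out:-; in:P1
Tick 2: [PARSE:-, VALIDATE:P1(v=8,ok=F), TRANSFORM:-, EMIT:-] out:-; in:-
Tick 3: [PARSE:P2(v=20,ok=F), VALIDATE:-, TRANSFORM:P1(v=0,ok=F), EMIT:-] out:-; in:P2
Tick 4: [PARSE:P3(v=6,ok=F), VALIDATE:P2(v=20,ok=F), TRANSFORM:-, EMIT:P1(v=0,ok=F)] out:-; in:P3
Tick 5: [PARSE:-, VALIDATE:P3(v=6,ok=F), TRANSFORM:P2(v=0,ok=F), EMIT:-] out:P1(v=0); in:-
Tick 6: [PARSE:-, VALIDATE:-, TRANSFORM:P3(v=0,ok=F), EMIT:P2(v=0,ok=F)] out:-; in:-
Tick 7: [PARSE:-, VALIDATE:-, TRANSFORM:-, EMIT:P3(v=0,ok=F)] out:P2(v=0); in:-
Tick 8: [PARSE:-, VALIDATE:-, TRANSFORM:-, EMIT:-] out:P3(v=0); in:-
P1: arrives tick 1, valid=False (id=1, id%4=1), emit tick 5, final value 0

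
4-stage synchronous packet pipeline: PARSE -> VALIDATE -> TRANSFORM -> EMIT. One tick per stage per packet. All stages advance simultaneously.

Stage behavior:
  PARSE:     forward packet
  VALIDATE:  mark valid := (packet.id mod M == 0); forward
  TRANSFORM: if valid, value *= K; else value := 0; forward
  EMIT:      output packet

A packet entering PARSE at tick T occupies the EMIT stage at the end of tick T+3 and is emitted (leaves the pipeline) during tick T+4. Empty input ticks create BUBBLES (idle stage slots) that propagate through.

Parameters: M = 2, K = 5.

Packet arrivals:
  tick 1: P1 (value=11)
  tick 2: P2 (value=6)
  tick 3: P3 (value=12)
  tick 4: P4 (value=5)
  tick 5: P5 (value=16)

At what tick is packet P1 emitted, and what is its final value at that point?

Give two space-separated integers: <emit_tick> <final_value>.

Answer: 5 0

Derivation:
Tick 1: [PARSE:P1(v=11,ok=F), VALIDATE:-, TRANSFORM:-, EMIT:-] out:-; in:P1
Tick 2: [PARSE:P2(v=6,ok=F), VALIDATE:P1(v=11,ok=F), TRANSFORM:-, EMIT:-] out:-; in:P2
Tick 3: [PARSE:P3(v=12,ok=F), VALIDATE:P2(v=6,ok=T), TRANSFORM:P1(v=0,ok=F), EMIT:-] out:-; in:P3
Tick 4: [PARSE:P4(v=5,ok=F), VALIDATE:P3(v=12,ok=F), TRANSFORM:P2(v=30,ok=T), EMIT:P1(v=0,ok=F)] out:-; in:P4
Tick 5: [PARSE:P5(v=16,ok=F), VALIDATE:P4(v=5,ok=T), TRANSFORM:P3(v=0,ok=F), EMIT:P2(v=30,ok=T)] out:P1(v=0); in:P5
Tick 6: [PARSE:-, VALIDATE:P5(v=16,ok=F), TRANSFORM:P4(v=25,ok=T), EMIT:P3(v=0,ok=F)] out:P2(v=30); in:-
Tick 7: [PARSE:-, VALIDATE:-, TRANSFORM:P5(v=0,ok=F), EMIT:P4(v=25,ok=T)] out:P3(v=0); in:-
Tick 8: [PARSE:-, VALIDATE:-, TRANSFORM:-, EMIT:P5(v=0,ok=F)] out:P4(v=25); in:-
Tick 9: [PARSE:-, VALIDATE:-, TRANSFORM:-, EMIT:-] out:P5(v=0); in:-
P1: arrives tick 1, valid=False (id=1, id%2=1), emit tick 5, final value 0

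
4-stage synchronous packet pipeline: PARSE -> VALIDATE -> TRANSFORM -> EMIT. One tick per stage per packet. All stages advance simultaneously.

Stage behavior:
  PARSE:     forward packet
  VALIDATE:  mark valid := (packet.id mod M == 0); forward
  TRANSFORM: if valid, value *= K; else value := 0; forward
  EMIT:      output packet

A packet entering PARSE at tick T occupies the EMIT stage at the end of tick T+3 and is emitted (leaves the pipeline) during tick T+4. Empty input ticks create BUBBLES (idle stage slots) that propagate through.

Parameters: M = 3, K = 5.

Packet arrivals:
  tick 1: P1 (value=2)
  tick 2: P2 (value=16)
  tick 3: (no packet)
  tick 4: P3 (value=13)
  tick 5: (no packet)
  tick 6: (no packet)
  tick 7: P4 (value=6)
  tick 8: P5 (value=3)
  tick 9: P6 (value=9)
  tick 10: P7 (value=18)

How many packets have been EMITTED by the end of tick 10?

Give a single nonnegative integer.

Answer: 3

Derivation:
Tick 1: [PARSE:P1(v=2,ok=F), VALIDATE:-, TRANSFORM:-, EMIT:-] out:-; in:P1
Tick 2: [PARSE:P2(v=16,ok=F), VALIDATE:P1(v=2,ok=F), TRANSFORM:-, EMIT:-] out:-; in:P2
Tick 3: [PARSE:-, VALIDATE:P2(v=16,ok=F), TRANSFORM:P1(v=0,ok=F), EMIT:-] out:-; in:-
Tick 4: [PARSE:P3(v=13,ok=F), VALIDATE:-, TRANSFORM:P2(v=0,ok=F), EMIT:P1(v=0,ok=F)] out:-; in:P3
Tick 5: [PARSE:-, VALIDATE:P3(v=13,ok=T), TRANSFORM:-, EMIT:P2(v=0,ok=F)] out:P1(v=0); in:-
Tick 6: [PARSE:-, VALIDATE:-, TRANSFORM:P3(v=65,ok=T), EMIT:-] out:P2(v=0); in:-
Tick 7: [PARSE:P4(v=6,ok=F), VALIDATE:-, TRANSFORM:-, EMIT:P3(v=65,ok=T)] out:-; in:P4
Tick 8: [PARSE:P5(v=3,ok=F), VALIDATE:P4(v=6,ok=F), TRANSFORM:-, EMIT:-] out:P3(v=65); in:P5
Tick 9: [PARSE:P6(v=9,ok=F), VALIDATE:P5(v=3,ok=F), TRANSFORM:P4(v=0,ok=F), EMIT:-] out:-; in:P6
Tick 10: [PARSE:P7(v=18,ok=F), VALIDATE:P6(v=9,ok=T), TRANSFORM:P5(v=0,ok=F), EMIT:P4(v=0,ok=F)] out:-; in:P7
Emitted by tick 10: ['P1', 'P2', 'P3']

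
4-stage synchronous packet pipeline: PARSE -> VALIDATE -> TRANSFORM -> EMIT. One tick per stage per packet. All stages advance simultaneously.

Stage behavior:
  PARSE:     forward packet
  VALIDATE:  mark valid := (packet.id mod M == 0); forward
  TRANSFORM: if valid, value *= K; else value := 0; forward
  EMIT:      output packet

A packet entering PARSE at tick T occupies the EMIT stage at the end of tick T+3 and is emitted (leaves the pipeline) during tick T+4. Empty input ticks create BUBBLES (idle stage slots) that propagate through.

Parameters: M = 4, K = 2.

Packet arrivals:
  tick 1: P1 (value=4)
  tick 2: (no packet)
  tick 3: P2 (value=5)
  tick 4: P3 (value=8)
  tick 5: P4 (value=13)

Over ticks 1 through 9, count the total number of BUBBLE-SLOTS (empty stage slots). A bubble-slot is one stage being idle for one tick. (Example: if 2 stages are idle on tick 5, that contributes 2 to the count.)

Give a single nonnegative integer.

Tick 1: [PARSE:P1(v=4,ok=F), VALIDATE:-, TRANSFORM:-, EMIT:-] out:-; bubbles=3
Tick 2: [PARSE:-, VALIDATE:P1(v=4,ok=F), TRANSFORM:-, EMIT:-] out:-; bubbles=3
Tick 3: [PARSE:P2(v=5,ok=F), VALIDATE:-, TRANSFORM:P1(v=0,ok=F), EMIT:-] out:-; bubbles=2
Tick 4: [PARSE:P3(v=8,ok=F), VALIDATE:P2(v=5,ok=F), TRANSFORM:-, EMIT:P1(v=0,ok=F)] out:-; bubbles=1
Tick 5: [PARSE:P4(v=13,ok=F), VALIDATE:P3(v=8,ok=F), TRANSFORM:P2(v=0,ok=F), EMIT:-] out:P1(v=0); bubbles=1
Tick 6: [PARSE:-, VALIDATE:P4(v=13,ok=T), TRANSFORM:P3(v=0,ok=F), EMIT:P2(v=0,ok=F)] out:-; bubbles=1
Tick 7: [PARSE:-, VALIDATE:-, TRANSFORM:P4(v=26,ok=T), EMIT:P3(v=0,ok=F)] out:P2(v=0); bubbles=2
Tick 8: [PARSE:-, VALIDATE:-, TRANSFORM:-, EMIT:P4(v=26,ok=T)] out:P3(v=0); bubbles=3
Tick 9: [PARSE:-, VALIDATE:-, TRANSFORM:-, EMIT:-] out:P4(v=26); bubbles=4
Total bubble-slots: 20

Answer: 20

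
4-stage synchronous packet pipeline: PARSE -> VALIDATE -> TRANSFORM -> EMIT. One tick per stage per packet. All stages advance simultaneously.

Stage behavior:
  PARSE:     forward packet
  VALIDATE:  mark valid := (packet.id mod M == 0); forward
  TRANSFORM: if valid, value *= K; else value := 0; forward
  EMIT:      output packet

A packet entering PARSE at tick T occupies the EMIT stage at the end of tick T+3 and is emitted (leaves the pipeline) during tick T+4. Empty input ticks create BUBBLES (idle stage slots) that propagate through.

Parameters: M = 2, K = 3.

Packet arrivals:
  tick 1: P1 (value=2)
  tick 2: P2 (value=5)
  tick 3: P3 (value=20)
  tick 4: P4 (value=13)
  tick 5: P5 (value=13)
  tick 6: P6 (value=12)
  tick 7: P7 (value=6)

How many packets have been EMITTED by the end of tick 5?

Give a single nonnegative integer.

Tick 1: [PARSE:P1(v=2,ok=F), VALIDATE:-, TRANSFORM:-, EMIT:-] out:-; in:P1
Tick 2: [PARSE:P2(v=5,ok=F), VALIDATE:P1(v=2,ok=F), TRANSFORM:-, EMIT:-] out:-; in:P2
Tick 3: [PARSE:P3(v=20,ok=F), VALIDATE:P2(v=5,ok=T), TRANSFORM:P1(v=0,ok=F), EMIT:-] out:-; in:P3
Tick 4: [PARSE:P4(v=13,ok=F), VALIDATE:P3(v=20,ok=F), TRANSFORM:P2(v=15,ok=T), EMIT:P1(v=0,ok=F)] out:-; in:P4
Tick 5: [PARSE:P5(v=13,ok=F), VALIDATE:P4(v=13,ok=T), TRANSFORM:P3(v=0,ok=F), EMIT:P2(v=15,ok=T)] out:P1(v=0); in:P5
Emitted by tick 5: ['P1']

Answer: 1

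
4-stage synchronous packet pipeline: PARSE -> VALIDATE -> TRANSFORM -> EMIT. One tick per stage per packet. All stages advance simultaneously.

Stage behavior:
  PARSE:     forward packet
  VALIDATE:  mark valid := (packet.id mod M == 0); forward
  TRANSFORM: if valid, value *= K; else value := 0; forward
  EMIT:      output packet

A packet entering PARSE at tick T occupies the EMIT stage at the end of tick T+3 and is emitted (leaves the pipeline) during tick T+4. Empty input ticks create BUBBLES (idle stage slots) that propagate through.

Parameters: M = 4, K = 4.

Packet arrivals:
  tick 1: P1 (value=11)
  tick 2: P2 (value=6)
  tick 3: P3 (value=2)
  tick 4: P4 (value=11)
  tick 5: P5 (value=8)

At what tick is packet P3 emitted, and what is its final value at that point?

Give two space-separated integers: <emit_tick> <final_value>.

Answer: 7 0

Derivation:
Tick 1: [PARSE:P1(v=11,ok=F), VALIDATE:-, TRANSFORM:-, EMIT:-] out:-; in:P1
Tick 2: [PARSE:P2(v=6,ok=F), VALIDATE:P1(v=11,ok=F), TRANSFORM:-, EMIT:-] out:-; in:P2
Tick 3: [PARSE:P3(v=2,ok=F), VALIDATE:P2(v=6,ok=F), TRANSFORM:P1(v=0,ok=F), EMIT:-] out:-; in:P3
Tick 4: [PARSE:P4(v=11,ok=F), VALIDATE:P3(v=2,ok=F), TRANSFORM:P2(v=0,ok=F), EMIT:P1(v=0,ok=F)] out:-; in:P4
Tick 5: [PARSE:P5(v=8,ok=F), VALIDATE:P4(v=11,ok=T), TRANSFORM:P3(v=0,ok=F), EMIT:P2(v=0,ok=F)] out:P1(v=0); in:P5
Tick 6: [PARSE:-, VALIDATE:P5(v=8,ok=F), TRANSFORM:P4(v=44,ok=T), EMIT:P3(v=0,ok=F)] out:P2(v=0); in:-
Tick 7: [PARSE:-, VALIDATE:-, TRANSFORM:P5(v=0,ok=F), EMIT:P4(v=44,ok=T)] out:P3(v=0); in:-
Tick 8: [PARSE:-, VALIDATE:-, TRANSFORM:-, EMIT:P5(v=0,ok=F)] out:P4(v=44); in:-
Tick 9: [PARSE:-, VALIDATE:-, TRANSFORM:-, EMIT:-] out:P5(v=0); in:-
P3: arrives tick 3, valid=False (id=3, id%4=3), emit tick 7, final value 0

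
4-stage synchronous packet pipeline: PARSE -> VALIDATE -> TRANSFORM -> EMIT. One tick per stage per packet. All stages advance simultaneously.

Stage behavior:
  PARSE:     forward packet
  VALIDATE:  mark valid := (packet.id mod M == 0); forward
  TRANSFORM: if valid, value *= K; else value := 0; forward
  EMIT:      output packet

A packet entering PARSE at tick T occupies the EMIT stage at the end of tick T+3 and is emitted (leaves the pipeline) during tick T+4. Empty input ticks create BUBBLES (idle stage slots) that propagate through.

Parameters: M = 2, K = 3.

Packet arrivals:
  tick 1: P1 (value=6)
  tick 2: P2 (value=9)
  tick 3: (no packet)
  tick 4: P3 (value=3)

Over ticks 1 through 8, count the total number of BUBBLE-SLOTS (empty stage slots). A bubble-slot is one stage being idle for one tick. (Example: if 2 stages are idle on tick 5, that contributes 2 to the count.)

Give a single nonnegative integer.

Tick 1: [PARSE:P1(v=6,ok=F), VALIDATE:-, TRANSFORM:-, EMIT:-] out:-; bubbles=3
Tick 2: [PARSE:P2(v=9,ok=F), VALIDATE:P1(v=6,ok=F), TRANSFORM:-, EMIT:-] out:-; bubbles=2
Tick 3: [PARSE:-, VALIDATE:P2(v=9,ok=T), TRANSFORM:P1(v=0,ok=F), EMIT:-] out:-; bubbles=2
Tick 4: [PARSE:P3(v=3,ok=F), VALIDATE:-, TRANSFORM:P2(v=27,ok=T), EMIT:P1(v=0,ok=F)] out:-; bubbles=1
Tick 5: [PARSE:-, VALIDATE:P3(v=3,ok=F), TRANSFORM:-, EMIT:P2(v=27,ok=T)] out:P1(v=0); bubbles=2
Tick 6: [PARSE:-, VALIDATE:-, TRANSFORM:P3(v=0,ok=F), EMIT:-] out:P2(v=27); bubbles=3
Tick 7: [PARSE:-, VALIDATE:-, TRANSFORM:-, EMIT:P3(v=0,ok=F)] out:-; bubbles=3
Tick 8: [PARSE:-, VALIDATE:-, TRANSFORM:-, EMIT:-] out:P3(v=0); bubbles=4
Total bubble-slots: 20

Answer: 20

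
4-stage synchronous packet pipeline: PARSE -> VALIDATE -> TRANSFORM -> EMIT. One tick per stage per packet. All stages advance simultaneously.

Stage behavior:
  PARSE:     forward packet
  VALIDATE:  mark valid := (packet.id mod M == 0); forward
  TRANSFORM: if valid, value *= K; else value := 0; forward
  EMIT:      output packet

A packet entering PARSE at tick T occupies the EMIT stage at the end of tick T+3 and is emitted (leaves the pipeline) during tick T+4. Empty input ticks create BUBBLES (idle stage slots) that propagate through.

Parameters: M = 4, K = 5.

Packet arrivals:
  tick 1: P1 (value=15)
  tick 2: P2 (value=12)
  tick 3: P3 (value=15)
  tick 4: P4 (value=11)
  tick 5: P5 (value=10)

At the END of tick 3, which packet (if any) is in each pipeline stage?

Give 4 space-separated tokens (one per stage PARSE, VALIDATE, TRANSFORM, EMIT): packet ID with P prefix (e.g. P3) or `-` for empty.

Answer: P3 P2 P1 -

Derivation:
Tick 1: [PARSE:P1(v=15,ok=F), VALIDATE:-, TRANSFORM:-, EMIT:-] out:-; in:P1
Tick 2: [PARSE:P2(v=12,ok=F), VALIDATE:P1(v=15,ok=F), TRANSFORM:-, EMIT:-] out:-; in:P2
Tick 3: [PARSE:P3(v=15,ok=F), VALIDATE:P2(v=12,ok=F), TRANSFORM:P1(v=0,ok=F), EMIT:-] out:-; in:P3
At end of tick 3: ['P3', 'P2', 'P1', '-']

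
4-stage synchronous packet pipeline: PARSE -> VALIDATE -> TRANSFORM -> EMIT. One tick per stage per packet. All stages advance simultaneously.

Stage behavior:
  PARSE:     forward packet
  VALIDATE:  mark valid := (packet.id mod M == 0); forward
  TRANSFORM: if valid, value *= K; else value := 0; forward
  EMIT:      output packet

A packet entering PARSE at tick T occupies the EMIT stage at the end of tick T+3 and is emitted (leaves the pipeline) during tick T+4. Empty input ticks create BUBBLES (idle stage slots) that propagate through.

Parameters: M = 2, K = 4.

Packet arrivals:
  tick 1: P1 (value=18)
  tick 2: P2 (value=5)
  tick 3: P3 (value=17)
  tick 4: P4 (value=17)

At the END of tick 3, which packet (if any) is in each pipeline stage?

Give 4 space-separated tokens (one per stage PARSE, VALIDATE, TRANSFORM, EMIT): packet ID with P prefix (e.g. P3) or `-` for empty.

Tick 1: [PARSE:P1(v=18,ok=F), VALIDATE:-, TRANSFORM:-, EMIT:-] out:-; in:P1
Tick 2: [PARSE:P2(v=5,ok=F), VALIDATE:P1(v=18,ok=F), TRANSFORM:-, EMIT:-] out:-; in:P2
Tick 3: [PARSE:P3(v=17,ok=F), VALIDATE:P2(v=5,ok=T), TRANSFORM:P1(v=0,ok=F), EMIT:-] out:-; in:P3
At end of tick 3: ['P3', 'P2', 'P1', '-']

Answer: P3 P2 P1 -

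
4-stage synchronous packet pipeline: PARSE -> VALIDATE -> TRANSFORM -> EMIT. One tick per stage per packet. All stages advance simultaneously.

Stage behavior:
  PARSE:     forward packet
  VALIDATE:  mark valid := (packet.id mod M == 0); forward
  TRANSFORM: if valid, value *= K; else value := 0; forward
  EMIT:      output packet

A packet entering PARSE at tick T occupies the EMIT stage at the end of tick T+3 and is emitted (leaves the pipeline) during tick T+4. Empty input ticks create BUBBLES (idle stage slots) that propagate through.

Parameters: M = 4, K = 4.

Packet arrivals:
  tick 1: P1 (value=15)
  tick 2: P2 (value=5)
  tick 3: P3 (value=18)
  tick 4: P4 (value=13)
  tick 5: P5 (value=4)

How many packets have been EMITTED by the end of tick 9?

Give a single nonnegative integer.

Tick 1: [PARSE:P1(v=15,ok=F), VALIDATE:-, TRANSFORM:-, EMIT:-] out:-; in:P1
Tick 2: [PARSE:P2(v=5,ok=F), VALIDATE:P1(v=15,ok=F), TRANSFORM:-, EMIT:-] out:-; in:P2
Tick 3: [PARSE:P3(v=18,ok=F), VALIDATE:P2(v=5,ok=F), TRANSFORM:P1(v=0,ok=F), EMIT:-] out:-; in:P3
Tick 4: [PARSE:P4(v=13,ok=F), VALIDATE:P3(v=18,ok=F), TRANSFORM:P2(v=0,ok=F), EMIT:P1(v=0,ok=F)] out:-; in:P4
Tick 5: [PARSE:P5(v=4,ok=F), VALIDATE:P4(v=13,ok=T), TRANSFORM:P3(v=0,ok=F), EMIT:P2(v=0,ok=F)] out:P1(v=0); in:P5
Tick 6: [PARSE:-, VALIDATE:P5(v=4,ok=F), TRANSFORM:P4(v=52,ok=T), EMIT:P3(v=0,ok=F)] out:P2(v=0); in:-
Tick 7: [PARSE:-, VALIDATE:-, TRANSFORM:P5(v=0,ok=F), EMIT:P4(v=52,ok=T)] out:P3(v=0); in:-
Tick 8: [PARSE:-, VALIDATE:-, TRANSFORM:-, EMIT:P5(v=0,ok=F)] out:P4(v=52); in:-
Tick 9: [PARSE:-, VALIDATE:-, TRANSFORM:-, EMIT:-] out:P5(v=0); in:-
Emitted by tick 9: ['P1', 'P2', 'P3', 'P4', 'P5']

Answer: 5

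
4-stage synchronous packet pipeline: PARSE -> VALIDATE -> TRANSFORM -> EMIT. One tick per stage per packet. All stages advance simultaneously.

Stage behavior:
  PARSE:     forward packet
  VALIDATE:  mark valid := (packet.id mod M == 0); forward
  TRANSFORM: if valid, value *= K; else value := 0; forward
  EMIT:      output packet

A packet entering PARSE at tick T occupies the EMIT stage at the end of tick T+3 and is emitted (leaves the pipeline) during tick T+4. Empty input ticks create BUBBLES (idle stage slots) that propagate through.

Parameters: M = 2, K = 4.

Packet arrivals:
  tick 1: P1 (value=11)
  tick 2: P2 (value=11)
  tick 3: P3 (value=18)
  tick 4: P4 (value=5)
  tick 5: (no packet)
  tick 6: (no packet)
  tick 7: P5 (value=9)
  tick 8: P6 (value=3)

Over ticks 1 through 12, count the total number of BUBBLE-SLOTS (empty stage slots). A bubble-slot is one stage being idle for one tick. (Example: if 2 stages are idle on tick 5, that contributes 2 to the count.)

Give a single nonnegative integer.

Answer: 24

Derivation:
Tick 1: [PARSE:P1(v=11,ok=F), VALIDATE:-, TRANSFORM:-, EMIT:-] out:-; bubbles=3
Tick 2: [PARSE:P2(v=11,ok=F), VALIDATE:P1(v=11,ok=F), TRANSFORM:-, EMIT:-] out:-; bubbles=2
Tick 3: [PARSE:P3(v=18,ok=F), VALIDATE:P2(v=11,ok=T), TRANSFORM:P1(v=0,ok=F), EMIT:-] out:-; bubbles=1
Tick 4: [PARSE:P4(v=5,ok=F), VALIDATE:P3(v=18,ok=F), TRANSFORM:P2(v=44,ok=T), EMIT:P1(v=0,ok=F)] out:-; bubbles=0
Tick 5: [PARSE:-, VALIDATE:P4(v=5,ok=T), TRANSFORM:P3(v=0,ok=F), EMIT:P2(v=44,ok=T)] out:P1(v=0); bubbles=1
Tick 6: [PARSE:-, VALIDATE:-, TRANSFORM:P4(v=20,ok=T), EMIT:P3(v=0,ok=F)] out:P2(v=44); bubbles=2
Tick 7: [PARSE:P5(v=9,ok=F), VALIDATE:-, TRANSFORM:-, EMIT:P4(v=20,ok=T)] out:P3(v=0); bubbles=2
Tick 8: [PARSE:P6(v=3,ok=F), VALIDATE:P5(v=9,ok=F), TRANSFORM:-, EMIT:-] out:P4(v=20); bubbles=2
Tick 9: [PARSE:-, VALIDATE:P6(v=3,ok=T), TRANSFORM:P5(v=0,ok=F), EMIT:-] out:-; bubbles=2
Tick 10: [PARSE:-, VALIDATE:-, TRANSFORM:P6(v=12,ok=T), EMIT:P5(v=0,ok=F)] out:-; bubbles=2
Tick 11: [PARSE:-, VALIDATE:-, TRANSFORM:-, EMIT:P6(v=12,ok=T)] out:P5(v=0); bubbles=3
Tick 12: [PARSE:-, VALIDATE:-, TRANSFORM:-, EMIT:-] out:P6(v=12); bubbles=4
Total bubble-slots: 24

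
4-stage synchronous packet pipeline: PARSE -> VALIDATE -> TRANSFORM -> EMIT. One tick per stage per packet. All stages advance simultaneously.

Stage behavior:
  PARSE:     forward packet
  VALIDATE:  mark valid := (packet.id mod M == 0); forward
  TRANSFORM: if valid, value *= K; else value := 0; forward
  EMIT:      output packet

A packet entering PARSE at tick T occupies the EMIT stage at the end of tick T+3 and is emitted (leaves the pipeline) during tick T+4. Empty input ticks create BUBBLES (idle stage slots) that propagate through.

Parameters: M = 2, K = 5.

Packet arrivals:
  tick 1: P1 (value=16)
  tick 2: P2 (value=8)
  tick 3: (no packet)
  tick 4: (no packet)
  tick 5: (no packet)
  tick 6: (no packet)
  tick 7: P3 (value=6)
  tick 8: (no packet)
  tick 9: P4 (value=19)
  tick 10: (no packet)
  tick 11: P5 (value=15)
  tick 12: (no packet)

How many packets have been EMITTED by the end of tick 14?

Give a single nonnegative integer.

Answer: 4

Derivation:
Tick 1: [PARSE:P1(v=16,ok=F), VALIDATE:-, TRANSFORM:-, EMIT:-] out:-; in:P1
Tick 2: [PARSE:P2(v=8,ok=F), VALIDATE:P1(v=16,ok=F), TRANSFORM:-, EMIT:-] out:-; in:P2
Tick 3: [PARSE:-, VALIDATE:P2(v=8,ok=T), TRANSFORM:P1(v=0,ok=F), EMIT:-] out:-; in:-
Tick 4: [PARSE:-, VALIDATE:-, TRANSFORM:P2(v=40,ok=T), EMIT:P1(v=0,ok=F)] out:-; in:-
Tick 5: [PARSE:-, VALIDATE:-, TRANSFORM:-, EMIT:P2(v=40,ok=T)] out:P1(v=0); in:-
Tick 6: [PARSE:-, VALIDATE:-, TRANSFORM:-, EMIT:-] out:P2(v=40); in:-
Tick 7: [PARSE:P3(v=6,ok=F), VALIDATE:-, TRANSFORM:-, EMIT:-] out:-; in:P3
Tick 8: [PARSE:-, VALIDATE:P3(v=6,ok=F), TRANSFORM:-, EMIT:-] out:-; in:-
Tick 9: [PARSE:P4(v=19,ok=F), VALIDATE:-, TRANSFORM:P3(v=0,ok=F), EMIT:-] out:-; in:P4
Tick 10: [PARSE:-, VALIDATE:P4(v=19,ok=T), TRANSFORM:-, EMIT:P3(v=0,ok=F)] out:-; in:-
Tick 11: [PARSE:P5(v=15,ok=F), VALIDATE:-, TRANSFORM:P4(v=95,ok=T), EMIT:-] out:P3(v=0); in:P5
Tick 12: [PARSE:-, VALIDATE:P5(v=15,ok=F), TRANSFORM:-, EMIT:P4(v=95,ok=T)] out:-; in:-
Tick 13: [PARSE:-, VALIDATE:-, TRANSFORM:P5(v=0,ok=F), EMIT:-] out:P4(v=95); in:-
Tick 14: [PARSE:-, VALIDATE:-, TRANSFORM:-, EMIT:P5(v=0,ok=F)] out:-; in:-
Emitted by tick 14: ['P1', 'P2', 'P3', 'P4']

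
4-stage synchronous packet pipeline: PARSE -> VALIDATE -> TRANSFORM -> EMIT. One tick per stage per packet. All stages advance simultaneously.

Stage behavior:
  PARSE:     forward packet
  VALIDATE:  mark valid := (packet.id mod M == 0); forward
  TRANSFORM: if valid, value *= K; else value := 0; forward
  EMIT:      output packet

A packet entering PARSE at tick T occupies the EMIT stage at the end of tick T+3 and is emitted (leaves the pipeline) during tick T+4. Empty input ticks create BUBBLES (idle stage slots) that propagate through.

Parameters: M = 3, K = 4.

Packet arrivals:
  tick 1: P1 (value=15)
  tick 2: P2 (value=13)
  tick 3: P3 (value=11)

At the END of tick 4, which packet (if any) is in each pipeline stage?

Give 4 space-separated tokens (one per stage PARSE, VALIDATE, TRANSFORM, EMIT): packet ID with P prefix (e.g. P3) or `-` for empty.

Tick 1: [PARSE:P1(v=15,ok=F), VALIDATE:-, TRANSFORM:-, EMIT:-] out:-; in:P1
Tick 2: [PARSE:P2(v=13,ok=F), VALIDATE:P1(v=15,ok=F), TRANSFORM:-, EMIT:-] out:-; in:P2
Tick 3: [PARSE:P3(v=11,ok=F), VALIDATE:P2(v=13,ok=F), TRANSFORM:P1(v=0,ok=F), EMIT:-] out:-; in:P3
Tick 4: [PARSE:-, VALIDATE:P3(v=11,ok=T), TRANSFORM:P2(v=0,ok=F), EMIT:P1(v=0,ok=F)] out:-; in:-
At end of tick 4: ['-', 'P3', 'P2', 'P1']

Answer: - P3 P2 P1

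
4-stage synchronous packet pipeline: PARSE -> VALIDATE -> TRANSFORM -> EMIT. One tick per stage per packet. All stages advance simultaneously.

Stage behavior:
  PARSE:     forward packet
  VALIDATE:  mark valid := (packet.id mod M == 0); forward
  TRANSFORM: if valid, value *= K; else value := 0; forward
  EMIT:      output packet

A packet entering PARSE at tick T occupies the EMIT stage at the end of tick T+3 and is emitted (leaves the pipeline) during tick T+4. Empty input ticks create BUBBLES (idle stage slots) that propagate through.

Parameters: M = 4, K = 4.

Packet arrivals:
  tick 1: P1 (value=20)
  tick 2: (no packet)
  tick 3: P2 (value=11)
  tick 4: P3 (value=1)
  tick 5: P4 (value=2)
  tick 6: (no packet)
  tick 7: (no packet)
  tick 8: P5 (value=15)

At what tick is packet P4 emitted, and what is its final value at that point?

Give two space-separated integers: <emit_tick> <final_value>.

Tick 1: [PARSE:P1(v=20,ok=F), VALIDATE:-, TRANSFORM:-, EMIT:-] out:-; in:P1
Tick 2: [PARSE:-, VALIDATE:P1(v=20,ok=F), TRANSFORM:-, EMIT:-] out:-; in:-
Tick 3: [PARSE:P2(v=11,ok=F), VALIDATE:-, TRANSFORM:P1(v=0,ok=F), EMIT:-] out:-; in:P2
Tick 4: [PARSE:P3(v=1,ok=F), VALIDATE:P2(v=11,ok=F), TRANSFORM:-, EMIT:P1(v=0,ok=F)] out:-; in:P3
Tick 5: [PARSE:P4(v=2,ok=F), VALIDATE:P3(v=1,ok=F), TRANSFORM:P2(v=0,ok=F), EMIT:-] out:P1(v=0); in:P4
Tick 6: [PARSE:-, VALIDATE:P4(v=2,ok=T), TRANSFORM:P3(v=0,ok=F), EMIT:P2(v=0,ok=F)] out:-; in:-
Tick 7: [PARSE:-, VALIDATE:-, TRANSFORM:P4(v=8,ok=T), EMIT:P3(v=0,ok=F)] out:P2(v=0); in:-
Tick 8: [PARSE:P5(v=15,ok=F), VALIDATE:-, TRANSFORM:-, EMIT:P4(v=8,ok=T)] out:P3(v=0); in:P5
Tick 9: [PARSE:-, VALIDATE:P5(v=15,ok=F), TRANSFORM:-, EMIT:-] out:P4(v=8); in:-
Tick 10: [PARSE:-, VALIDATE:-, TRANSFORM:P5(v=0,ok=F), EMIT:-] out:-; in:-
Tick 11: [PARSE:-, VALIDATE:-, TRANSFORM:-, EMIT:P5(v=0,ok=F)] out:-; in:-
Tick 12: [PARSE:-, VALIDATE:-, TRANSFORM:-, EMIT:-] out:P5(v=0); in:-
P4: arrives tick 5, valid=True (id=4, id%4=0), emit tick 9, final value 8

Answer: 9 8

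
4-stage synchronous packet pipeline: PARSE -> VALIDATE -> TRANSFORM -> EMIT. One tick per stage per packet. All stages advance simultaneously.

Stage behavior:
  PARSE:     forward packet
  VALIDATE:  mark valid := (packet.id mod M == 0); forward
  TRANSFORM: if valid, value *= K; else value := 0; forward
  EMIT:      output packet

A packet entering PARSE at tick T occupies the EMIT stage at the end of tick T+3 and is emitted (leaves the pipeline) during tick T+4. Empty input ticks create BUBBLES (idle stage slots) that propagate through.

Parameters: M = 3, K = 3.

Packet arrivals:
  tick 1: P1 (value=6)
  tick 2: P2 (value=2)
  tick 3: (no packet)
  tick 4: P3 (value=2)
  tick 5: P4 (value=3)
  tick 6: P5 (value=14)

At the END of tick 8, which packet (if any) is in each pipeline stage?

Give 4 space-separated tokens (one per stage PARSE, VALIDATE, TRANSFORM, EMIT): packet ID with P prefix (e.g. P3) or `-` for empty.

Tick 1: [PARSE:P1(v=6,ok=F), VALIDATE:-, TRANSFORM:-, EMIT:-] out:-; in:P1
Tick 2: [PARSE:P2(v=2,ok=F), VALIDATE:P1(v=6,ok=F), TRANSFORM:-, EMIT:-] out:-; in:P2
Tick 3: [PARSE:-, VALIDATE:P2(v=2,ok=F), TRANSFORM:P1(v=0,ok=F), EMIT:-] out:-; in:-
Tick 4: [PARSE:P3(v=2,ok=F), VALIDATE:-, TRANSFORM:P2(v=0,ok=F), EMIT:P1(v=0,ok=F)] out:-; in:P3
Tick 5: [PARSE:P4(v=3,ok=F), VALIDATE:P3(v=2,ok=T), TRANSFORM:-, EMIT:P2(v=0,ok=F)] out:P1(v=0); in:P4
Tick 6: [PARSE:P5(v=14,ok=F), VALIDATE:P4(v=3,ok=F), TRANSFORM:P3(v=6,ok=T), EMIT:-] out:P2(v=0); in:P5
Tick 7: [PARSE:-, VALIDATE:P5(v=14,ok=F), TRANSFORM:P4(v=0,ok=F), EMIT:P3(v=6,ok=T)] out:-; in:-
Tick 8: [PARSE:-, VALIDATE:-, TRANSFORM:P5(v=0,ok=F), EMIT:P4(v=0,ok=F)] out:P3(v=6); in:-
At end of tick 8: ['-', '-', 'P5', 'P4']

Answer: - - P5 P4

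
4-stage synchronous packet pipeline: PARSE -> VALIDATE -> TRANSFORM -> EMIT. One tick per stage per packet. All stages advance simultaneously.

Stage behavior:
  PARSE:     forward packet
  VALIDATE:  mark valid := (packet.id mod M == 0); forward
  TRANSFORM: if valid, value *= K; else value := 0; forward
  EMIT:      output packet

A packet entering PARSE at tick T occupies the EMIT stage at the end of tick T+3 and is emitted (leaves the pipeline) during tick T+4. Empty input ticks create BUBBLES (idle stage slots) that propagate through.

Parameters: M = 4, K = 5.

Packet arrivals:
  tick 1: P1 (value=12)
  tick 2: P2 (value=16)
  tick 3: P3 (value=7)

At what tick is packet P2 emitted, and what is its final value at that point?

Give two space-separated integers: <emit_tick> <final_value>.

Answer: 6 0

Derivation:
Tick 1: [PARSE:P1(v=12,ok=F), VALIDATE:-, TRANSFORM:-, EMIT:-] out:-; in:P1
Tick 2: [PARSE:P2(v=16,ok=F), VALIDATE:P1(v=12,ok=F), TRANSFORM:-, EMIT:-] out:-; in:P2
Tick 3: [PARSE:P3(v=7,ok=F), VALIDATE:P2(v=16,ok=F), TRANSFORM:P1(v=0,ok=F), EMIT:-] out:-; in:P3
Tick 4: [PARSE:-, VALIDATE:P3(v=7,ok=F), TRANSFORM:P2(v=0,ok=F), EMIT:P1(v=0,ok=F)] out:-; in:-
Tick 5: [PARSE:-, VALIDATE:-, TRANSFORM:P3(v=0,ok=F), EMIT:P2(v=0,ok=F)] out:P1(v=0); in:-
Tick 6: [PARSE:-, VALIDATE:-, TRANSFORM:-, EMIT:P3(v=0,ok=F)] out:P2(v=0); in:-
Tick 7: [PARSE:-, VALIDATE:-, TRANSFORM:-, EMIT:-] out:P3(v=0); in:-
P2: arrives tick 2, valid=False (id=2, id%4=2), emit tick 6, final value 0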